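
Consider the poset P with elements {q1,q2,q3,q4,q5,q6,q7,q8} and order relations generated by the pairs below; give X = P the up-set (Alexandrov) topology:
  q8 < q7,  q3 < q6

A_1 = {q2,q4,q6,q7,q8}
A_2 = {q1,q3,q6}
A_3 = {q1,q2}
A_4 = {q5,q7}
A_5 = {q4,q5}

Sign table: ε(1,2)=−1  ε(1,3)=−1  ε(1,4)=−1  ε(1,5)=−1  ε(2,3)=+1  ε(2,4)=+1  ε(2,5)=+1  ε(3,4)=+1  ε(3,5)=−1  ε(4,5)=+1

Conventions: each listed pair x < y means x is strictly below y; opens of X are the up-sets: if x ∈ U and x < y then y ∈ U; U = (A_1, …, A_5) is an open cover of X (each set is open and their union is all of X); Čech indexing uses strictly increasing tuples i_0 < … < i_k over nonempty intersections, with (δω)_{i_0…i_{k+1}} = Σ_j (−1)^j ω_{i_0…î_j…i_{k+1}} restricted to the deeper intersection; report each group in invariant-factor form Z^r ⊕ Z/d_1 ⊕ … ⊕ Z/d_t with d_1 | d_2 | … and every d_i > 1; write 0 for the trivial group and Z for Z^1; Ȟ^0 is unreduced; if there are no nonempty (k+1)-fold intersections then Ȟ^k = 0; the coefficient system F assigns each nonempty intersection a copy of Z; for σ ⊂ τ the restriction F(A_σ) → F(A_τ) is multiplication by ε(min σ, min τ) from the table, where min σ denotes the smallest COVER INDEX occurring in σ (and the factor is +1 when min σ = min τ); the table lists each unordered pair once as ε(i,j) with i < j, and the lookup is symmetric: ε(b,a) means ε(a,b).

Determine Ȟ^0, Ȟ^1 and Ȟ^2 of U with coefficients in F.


Ȟ^0 ≅ Z; Ȟ^1 ≅ Z^2; Ȟ^2 ≅ 0

nerve of the cover:
  A12={q6} A13={q2} A14={q7} A15={q4} A23={q1} A45={q5}
C dims 5,6; δ0: rk 4, SNF 1^4
Ȟ^0 = (5 − 4) − 0 = 1, so Ȟ^0 ≅ Z
Ȟ^1 = (6 − 0) − 4 = 2, so Ȟ^1 ≅ Z^2
Ȟ^2 = (0 − 0) − 0 = 0, so Ȟ^2 ≅ 0


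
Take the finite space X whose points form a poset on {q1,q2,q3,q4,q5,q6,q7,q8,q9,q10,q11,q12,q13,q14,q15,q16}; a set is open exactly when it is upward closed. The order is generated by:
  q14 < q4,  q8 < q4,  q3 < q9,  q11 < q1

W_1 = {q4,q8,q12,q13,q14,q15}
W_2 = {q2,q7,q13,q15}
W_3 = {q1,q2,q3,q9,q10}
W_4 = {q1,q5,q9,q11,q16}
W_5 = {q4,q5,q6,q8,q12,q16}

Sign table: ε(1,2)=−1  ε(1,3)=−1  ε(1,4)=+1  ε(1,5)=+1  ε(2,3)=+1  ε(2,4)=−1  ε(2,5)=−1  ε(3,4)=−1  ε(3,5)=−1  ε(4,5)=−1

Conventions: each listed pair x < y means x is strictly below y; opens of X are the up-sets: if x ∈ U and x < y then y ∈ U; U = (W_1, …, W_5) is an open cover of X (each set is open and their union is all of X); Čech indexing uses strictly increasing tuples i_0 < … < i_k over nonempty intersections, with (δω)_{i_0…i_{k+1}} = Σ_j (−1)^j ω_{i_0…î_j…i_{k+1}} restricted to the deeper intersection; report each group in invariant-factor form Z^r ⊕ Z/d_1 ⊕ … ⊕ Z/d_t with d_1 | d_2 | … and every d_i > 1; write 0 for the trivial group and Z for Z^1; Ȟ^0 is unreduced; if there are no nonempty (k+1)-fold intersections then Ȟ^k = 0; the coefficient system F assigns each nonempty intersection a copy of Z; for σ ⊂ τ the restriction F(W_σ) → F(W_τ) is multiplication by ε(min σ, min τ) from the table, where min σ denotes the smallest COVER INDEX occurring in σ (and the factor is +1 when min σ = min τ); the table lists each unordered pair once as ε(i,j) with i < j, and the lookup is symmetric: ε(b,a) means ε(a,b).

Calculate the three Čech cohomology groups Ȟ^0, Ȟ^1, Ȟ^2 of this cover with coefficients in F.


nerve of the cover:
  W12={q13,q15} W15={q4,q8,q12} W23={q2} W34={q1,q9} W45={q5,q16}
C dims 5,5; δ0: rk 5, SNF 1^4·2
Ȟ^0 = (5 − 5) − 0 = 0, so Ȟ^0 ≅ 0
Ȟ^1 = (5 − 0) − 5 = 0 plus torsion [2], so Ȟ^1 ≅ Z/2
Ȟ^2 = (0 − 0) − 0 = 0, so Ȟ^2 ≅ 0

Ȟ^0 ≅ 0, Ȟ^1 ≅ Z/2 and Ȟ^2 ≅ 0


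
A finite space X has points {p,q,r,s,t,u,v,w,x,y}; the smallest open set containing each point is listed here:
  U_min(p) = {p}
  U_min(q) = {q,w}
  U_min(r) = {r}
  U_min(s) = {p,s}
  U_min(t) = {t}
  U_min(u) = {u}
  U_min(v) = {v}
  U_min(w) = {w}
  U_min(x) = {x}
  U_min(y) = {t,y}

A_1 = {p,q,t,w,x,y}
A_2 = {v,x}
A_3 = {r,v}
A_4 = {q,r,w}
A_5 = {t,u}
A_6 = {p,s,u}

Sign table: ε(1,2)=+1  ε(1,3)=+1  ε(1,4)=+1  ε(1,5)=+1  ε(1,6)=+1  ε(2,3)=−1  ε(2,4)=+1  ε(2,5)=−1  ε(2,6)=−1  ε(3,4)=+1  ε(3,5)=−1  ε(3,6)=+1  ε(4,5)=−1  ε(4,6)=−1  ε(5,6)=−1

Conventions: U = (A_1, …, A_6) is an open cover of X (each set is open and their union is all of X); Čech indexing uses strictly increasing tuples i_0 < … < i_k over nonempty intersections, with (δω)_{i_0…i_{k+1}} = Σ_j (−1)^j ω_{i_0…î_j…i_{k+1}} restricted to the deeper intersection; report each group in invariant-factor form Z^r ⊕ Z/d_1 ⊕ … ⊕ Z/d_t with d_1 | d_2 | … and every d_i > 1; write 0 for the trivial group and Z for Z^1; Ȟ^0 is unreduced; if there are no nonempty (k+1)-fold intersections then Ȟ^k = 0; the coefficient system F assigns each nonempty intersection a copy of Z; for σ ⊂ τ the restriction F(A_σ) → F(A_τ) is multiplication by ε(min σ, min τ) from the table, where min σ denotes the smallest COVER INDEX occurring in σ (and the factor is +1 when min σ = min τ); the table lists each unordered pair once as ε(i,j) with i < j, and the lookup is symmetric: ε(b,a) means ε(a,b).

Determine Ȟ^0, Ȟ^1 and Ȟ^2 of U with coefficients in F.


nonempty overlaps:
  A12={x} A14={q,w} A15={t} A16={p} A23={v} A34={r} A56={u}
C dims 6,7; δ0: rk 6, SNF 1^5·2
degree 0: 6−6−0 = 0 → Ȟ^0 ≅ 0
degree 1: 7−0−6 = 1 plus torsion [2] → Ȟ^1 ≅ Z ⊕ Z/2
degree 2: 0−0−0 = 0 → Ȟ^2 ≅ 0

Ȟ^0 ≅ 0,  Ȟ^1 ≅ Z ⊕ Z/2,  Ȟ^2 ≅ 0


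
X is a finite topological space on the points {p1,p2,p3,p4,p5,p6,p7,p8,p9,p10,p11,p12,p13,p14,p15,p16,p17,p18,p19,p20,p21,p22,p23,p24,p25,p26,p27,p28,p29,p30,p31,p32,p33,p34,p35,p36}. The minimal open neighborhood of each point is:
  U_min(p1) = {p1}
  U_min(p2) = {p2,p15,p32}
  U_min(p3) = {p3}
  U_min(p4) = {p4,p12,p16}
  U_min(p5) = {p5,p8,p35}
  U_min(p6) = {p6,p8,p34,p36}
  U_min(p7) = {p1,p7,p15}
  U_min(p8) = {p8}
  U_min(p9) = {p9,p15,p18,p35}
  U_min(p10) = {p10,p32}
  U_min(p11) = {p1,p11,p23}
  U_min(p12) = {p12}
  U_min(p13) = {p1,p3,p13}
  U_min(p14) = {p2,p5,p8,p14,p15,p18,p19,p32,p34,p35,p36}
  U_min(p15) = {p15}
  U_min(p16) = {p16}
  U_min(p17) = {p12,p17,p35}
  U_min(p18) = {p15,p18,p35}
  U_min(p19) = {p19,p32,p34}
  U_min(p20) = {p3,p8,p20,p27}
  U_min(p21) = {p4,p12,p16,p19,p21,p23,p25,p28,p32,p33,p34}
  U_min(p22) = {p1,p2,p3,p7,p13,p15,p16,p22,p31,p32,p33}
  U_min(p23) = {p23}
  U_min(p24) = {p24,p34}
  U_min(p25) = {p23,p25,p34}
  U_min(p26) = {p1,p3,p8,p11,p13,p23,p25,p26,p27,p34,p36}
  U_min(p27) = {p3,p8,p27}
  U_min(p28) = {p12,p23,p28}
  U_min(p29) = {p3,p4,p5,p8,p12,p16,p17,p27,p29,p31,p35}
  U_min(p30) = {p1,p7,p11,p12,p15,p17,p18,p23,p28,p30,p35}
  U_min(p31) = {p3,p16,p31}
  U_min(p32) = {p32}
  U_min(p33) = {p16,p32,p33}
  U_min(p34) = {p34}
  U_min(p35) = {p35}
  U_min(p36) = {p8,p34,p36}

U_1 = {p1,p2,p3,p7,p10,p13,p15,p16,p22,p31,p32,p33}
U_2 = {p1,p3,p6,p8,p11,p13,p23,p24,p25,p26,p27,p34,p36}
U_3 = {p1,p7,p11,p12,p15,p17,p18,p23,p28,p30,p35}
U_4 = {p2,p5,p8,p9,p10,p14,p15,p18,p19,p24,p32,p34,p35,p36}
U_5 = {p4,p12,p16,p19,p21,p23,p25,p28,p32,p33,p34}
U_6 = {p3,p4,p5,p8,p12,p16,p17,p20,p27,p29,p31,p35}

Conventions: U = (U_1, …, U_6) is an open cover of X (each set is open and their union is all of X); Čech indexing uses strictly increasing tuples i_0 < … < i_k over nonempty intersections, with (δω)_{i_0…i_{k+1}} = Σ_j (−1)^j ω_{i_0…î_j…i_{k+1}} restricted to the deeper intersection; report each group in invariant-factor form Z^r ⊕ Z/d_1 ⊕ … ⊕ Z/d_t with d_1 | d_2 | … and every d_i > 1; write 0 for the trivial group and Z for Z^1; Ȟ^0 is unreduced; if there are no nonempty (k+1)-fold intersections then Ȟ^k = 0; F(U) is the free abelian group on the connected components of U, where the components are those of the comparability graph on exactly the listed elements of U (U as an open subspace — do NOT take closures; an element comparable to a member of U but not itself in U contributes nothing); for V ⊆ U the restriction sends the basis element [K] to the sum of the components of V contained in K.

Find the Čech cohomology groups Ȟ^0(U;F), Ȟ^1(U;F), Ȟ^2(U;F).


Ȟ^0(U;F) ≅ Z, Ȟ^1(U;F) ≅ 0, Ȟ^2(U;F) ≅ Z/2

intersection data:
  U12={p1,p3,p13} U13={p1,p7,p15} U14={p2,p10,p15,p32} U15={p16,p32,p33} U16={p3,p16,p31} U23={p1,p11,p23} U24={p8,p24,p34,p36} U25={p23,p25,p34} U26={p3,p8,p27} U34={p15,p18,p35} U35={p12,p23,p28} U36={p12,p17,p35} U45={p19,p32,p34} U46={p5,p8,p35} U56={p4,p12,p16}
  U123={p1} U126={p3} U134={p15} U145={p32} U156={p16} U235={p23} U245={p34} U246={p8} U346={p35} U356={p12}
components per intersection:
  U1: {p1,p2,p3,p7,p10,p13,p15,p16,p22,p31,p32,p33}
  U2: {p1,p3,p6,p8,p11,p13,p23,p24,p25,p26,p27,p34,p36}
  U3: {p1,p7,p11,p12,p15,p17,p18,p23,p28,p30,p35}
  U4: {p2,p5,p8,p9,p10,p14,p15,p18,p19,p24,p32,p34,p35,p36}
  U5: {p4,p12,p16,p19,p21,p23,p25,p28,p32,p33,p34}
  U6: {p3,p4,p5,p8,p12,p16,p17,p20,p27,p29,p31,p35}
  U12: {p1,p3,p13}
  U13: {p1,p7,p15}
  U14: {p2,p10,p15,p32}
  U15: {p16,p32,p33}
  U16: {p3,p16,p31}
  U23: {p1,p11,p23}
  U24: {p8,p24,p34,p36}
  U25: {p23,p25,p34}
  U26: {p3,p8,p27}
  U34: {p15,p18,p35}
  U35: {p12,p23,p28}
  U36: {p12,p17,p35}
  U45: {p19,p32,p34}
  U46: {p5,p8,p35}
  U56: {p4,p12,p16}
  U123: {p1}
  U126: {p3}
  U134: {p15}
  U145: {p32}
  U156: {p16}
  U235: {p23}
  U245: {p34}
  U246: {p8}
  U346: {p35}
  U356: {p12}
C dims 6,15,10; δ0: rk 5, SNF 1^5; δ1: rk 10, SNF 1^9·2
Ȟ^0 = (6 − 5) − 0 = 1, so Ȟ^0 ≅ Z
Ȟ^1 = (15 − 10) − 5 = 0, so Ȟ^1 ≅ 0
Ȟ^2 = (10 − 0) − 10 = 0 plus torsion [2], so Ȟ^2 ≅ Z/2


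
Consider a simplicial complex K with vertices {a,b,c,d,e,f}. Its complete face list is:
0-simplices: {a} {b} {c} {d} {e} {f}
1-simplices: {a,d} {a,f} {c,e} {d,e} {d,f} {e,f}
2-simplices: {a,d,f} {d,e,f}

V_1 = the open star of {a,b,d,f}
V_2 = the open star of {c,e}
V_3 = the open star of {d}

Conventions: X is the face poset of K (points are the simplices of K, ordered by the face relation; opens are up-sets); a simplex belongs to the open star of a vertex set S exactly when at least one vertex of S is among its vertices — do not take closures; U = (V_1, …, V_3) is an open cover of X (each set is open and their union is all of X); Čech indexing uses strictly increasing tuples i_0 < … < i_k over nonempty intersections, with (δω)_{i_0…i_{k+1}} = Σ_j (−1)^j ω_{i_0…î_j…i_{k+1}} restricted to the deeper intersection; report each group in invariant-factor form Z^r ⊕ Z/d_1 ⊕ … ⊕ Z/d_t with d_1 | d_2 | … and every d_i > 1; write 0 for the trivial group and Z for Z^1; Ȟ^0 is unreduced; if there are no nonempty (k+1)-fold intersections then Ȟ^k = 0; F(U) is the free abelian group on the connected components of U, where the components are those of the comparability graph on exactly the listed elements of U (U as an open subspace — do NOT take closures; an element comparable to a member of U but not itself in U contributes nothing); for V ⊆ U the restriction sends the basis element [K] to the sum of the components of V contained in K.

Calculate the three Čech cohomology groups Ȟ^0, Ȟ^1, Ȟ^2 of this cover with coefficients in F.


cover nerve:
  V1={{a},{b},{d},{f},{a,d},{a,f},{d,e},{d,f},{e,f},{a,d,f},{d,e,f}} V2={{c},{e},{c,e},{d,e},{e,f},{d,e,f}} V3={{d},{a,d},{d,e},{d,f},{a,d,f},{d,e,f}}
  V12={{d,e},{e,f},{d,e,f}} V13={{d},{a,d},{d,e},{d,f},{a,d,f},{d,e,f}} V23={{d,e},{d,e,f}}
  V123={{d,e},{d,e,f}}
components per intersection:
  V1: {{a},{d},{f},{a,d},{a,f},{d,e},{d,f},{e,f},{a,d,f},{d,e,f}} {{b}}
  V2: {{c},{e},{c,e},{d,e},{e,f},{d,e,f}}
  V3: {{d},{a,d},{d,e},{d,f},{a,d,f},{d,e,f}}
  V12: {{d,e},{e,f},{d,e,f}}
  V13: {{d},{a,d},{d,e},{d,f},{a,d,f},{d,e,f}}
  V23: {{d,e},{d,e,f}}
  V123: {{d,e},{d,e,f}}
C dims 4,3,1; δ0: rk 2, SNF 1^2; δ1: rk 1, SNF 1^1
Ȟ^0: (4−2)−0=2 ⇒ Z^2
Ȟ^1: (3−1)−2=0 ⇒ 0
Ȟ^2: (1−0)−1=0 ⇒ 0

Ȟ^0 = Z^2; Ȟ^1 = 0; Ȟ^2 = 0


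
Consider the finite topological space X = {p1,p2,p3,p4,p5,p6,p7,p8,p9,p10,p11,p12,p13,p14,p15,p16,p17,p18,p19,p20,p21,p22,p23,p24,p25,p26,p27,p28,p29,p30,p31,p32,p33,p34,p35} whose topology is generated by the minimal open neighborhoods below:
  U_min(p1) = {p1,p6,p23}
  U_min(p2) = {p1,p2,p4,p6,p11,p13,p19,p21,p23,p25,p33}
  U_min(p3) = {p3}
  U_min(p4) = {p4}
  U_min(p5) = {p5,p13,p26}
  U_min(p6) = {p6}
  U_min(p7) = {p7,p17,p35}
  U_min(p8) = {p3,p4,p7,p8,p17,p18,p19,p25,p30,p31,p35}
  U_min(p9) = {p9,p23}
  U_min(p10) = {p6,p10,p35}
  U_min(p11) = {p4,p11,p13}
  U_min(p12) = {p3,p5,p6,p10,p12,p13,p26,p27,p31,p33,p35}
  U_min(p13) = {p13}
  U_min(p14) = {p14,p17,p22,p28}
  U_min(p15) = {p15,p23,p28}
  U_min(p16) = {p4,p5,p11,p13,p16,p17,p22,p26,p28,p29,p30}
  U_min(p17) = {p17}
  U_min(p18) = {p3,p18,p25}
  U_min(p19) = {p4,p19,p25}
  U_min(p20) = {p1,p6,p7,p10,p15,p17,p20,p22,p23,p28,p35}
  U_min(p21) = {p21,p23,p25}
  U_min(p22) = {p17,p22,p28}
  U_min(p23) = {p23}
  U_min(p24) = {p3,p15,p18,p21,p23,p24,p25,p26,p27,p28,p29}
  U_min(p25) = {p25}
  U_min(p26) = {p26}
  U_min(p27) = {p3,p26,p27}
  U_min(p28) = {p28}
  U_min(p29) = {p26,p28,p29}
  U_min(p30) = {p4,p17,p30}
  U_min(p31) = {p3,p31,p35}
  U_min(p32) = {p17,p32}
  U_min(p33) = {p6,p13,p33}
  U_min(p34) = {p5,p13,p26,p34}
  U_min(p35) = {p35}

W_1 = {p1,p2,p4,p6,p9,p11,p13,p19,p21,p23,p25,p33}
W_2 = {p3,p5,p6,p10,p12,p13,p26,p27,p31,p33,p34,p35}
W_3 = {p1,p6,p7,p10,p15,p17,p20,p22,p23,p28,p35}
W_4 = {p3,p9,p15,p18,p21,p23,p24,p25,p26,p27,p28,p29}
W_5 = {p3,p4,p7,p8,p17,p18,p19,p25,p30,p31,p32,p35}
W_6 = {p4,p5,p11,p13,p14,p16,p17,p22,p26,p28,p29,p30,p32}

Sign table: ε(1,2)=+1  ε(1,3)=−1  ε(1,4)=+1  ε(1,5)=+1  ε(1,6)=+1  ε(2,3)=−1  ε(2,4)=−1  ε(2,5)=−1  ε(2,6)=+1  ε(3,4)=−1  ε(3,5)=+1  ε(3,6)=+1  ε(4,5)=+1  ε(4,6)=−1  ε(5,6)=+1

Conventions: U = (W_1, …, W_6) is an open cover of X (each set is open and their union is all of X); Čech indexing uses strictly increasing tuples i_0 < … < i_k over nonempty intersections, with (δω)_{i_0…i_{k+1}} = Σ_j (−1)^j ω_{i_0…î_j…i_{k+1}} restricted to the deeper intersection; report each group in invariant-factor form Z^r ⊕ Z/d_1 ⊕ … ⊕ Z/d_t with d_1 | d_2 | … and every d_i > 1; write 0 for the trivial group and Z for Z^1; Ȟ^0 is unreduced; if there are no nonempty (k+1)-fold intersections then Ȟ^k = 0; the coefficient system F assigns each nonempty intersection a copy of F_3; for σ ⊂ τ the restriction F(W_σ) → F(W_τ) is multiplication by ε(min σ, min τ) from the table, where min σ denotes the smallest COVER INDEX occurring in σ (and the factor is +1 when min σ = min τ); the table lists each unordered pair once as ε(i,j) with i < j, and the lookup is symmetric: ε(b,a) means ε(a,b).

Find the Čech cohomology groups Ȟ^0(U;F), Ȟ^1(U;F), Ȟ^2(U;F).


Ȟ^0(U;F) ≅ 0; Ȟ^1(U;F) ≅ 0; Ȟ^2(U;F) ≅ Z/3

nonempty overlaps:
  W12={p6,p13,p33} W13={p1,p6,p23} W14={p9,p21,p23,p25} W15={p4,p19,p25} W16={p4,p11,p13} W23={p6,p10,p35} W24={p3,p26,p27} W25={p3,p31,p35} W26={p5,p13,p26} W34={p15,p23,p28} W35={p7,p17,p35} W36={p17,p22,p28} W45={p3,p18,p25} W46={p26,p28,p29} W56={p4,p17,p30,p32}
  W123={p6} W126={p13} W134={p23} W145={p25} W156={p4} W235={p35} W245={p3} W246={p26} W346={p28} W356={p17}
C dims 6,15,10; δ0: rk_F3 6; δ1: rk_F3 9
degree 0: 6−6−0 = 0 → Ȟ^0 ≅ 0
degree 1: 15−9−6 = 0 → Ȟ^1 ≅ 0
degree 2: 10−0−9 = 1 → Ȟ^2 ≅ Z/3


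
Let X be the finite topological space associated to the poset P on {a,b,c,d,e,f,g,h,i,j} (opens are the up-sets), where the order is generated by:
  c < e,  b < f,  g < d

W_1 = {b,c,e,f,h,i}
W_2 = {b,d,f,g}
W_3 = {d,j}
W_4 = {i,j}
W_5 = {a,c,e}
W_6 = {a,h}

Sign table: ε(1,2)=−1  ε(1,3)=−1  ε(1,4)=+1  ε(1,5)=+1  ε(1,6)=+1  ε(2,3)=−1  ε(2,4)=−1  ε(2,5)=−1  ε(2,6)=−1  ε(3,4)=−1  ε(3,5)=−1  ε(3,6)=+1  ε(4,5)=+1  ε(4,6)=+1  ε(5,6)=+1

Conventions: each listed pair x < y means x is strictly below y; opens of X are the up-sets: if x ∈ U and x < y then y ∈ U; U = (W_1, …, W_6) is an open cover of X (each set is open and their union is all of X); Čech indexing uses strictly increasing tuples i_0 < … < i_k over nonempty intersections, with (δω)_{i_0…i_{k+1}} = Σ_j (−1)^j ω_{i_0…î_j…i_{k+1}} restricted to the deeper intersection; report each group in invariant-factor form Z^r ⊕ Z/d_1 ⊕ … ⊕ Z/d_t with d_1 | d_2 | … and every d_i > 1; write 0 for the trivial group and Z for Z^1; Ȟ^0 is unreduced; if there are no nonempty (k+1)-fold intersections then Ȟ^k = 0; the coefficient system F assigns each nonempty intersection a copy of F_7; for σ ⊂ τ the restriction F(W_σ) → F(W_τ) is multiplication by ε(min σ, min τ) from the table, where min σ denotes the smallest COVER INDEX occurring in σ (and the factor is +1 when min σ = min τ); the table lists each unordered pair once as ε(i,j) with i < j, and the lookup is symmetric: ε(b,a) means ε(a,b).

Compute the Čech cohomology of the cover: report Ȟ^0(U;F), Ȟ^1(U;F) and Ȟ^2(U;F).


Ȟ^0(U;F) ≅ 0, Ȟ^1(U;F) ≅ Z/7, Ȟ^2(U;F) ≅ 0

nonempty overlaps:
  W12={b,f} W14={i} W15={c,e} W16={h} W23={d} W34={j} W56={a}
C dims 6,7; δ0: rk_F7 6
degree 0: 6−6−0 = 0 → Ȟ^0 ≅ 0
degree 1: 7−0−6 = 1 → Ȟ^1 ≅ Z/7
degree 2: 0−0−0 = 0 → Ȟ^2 ≅ 0


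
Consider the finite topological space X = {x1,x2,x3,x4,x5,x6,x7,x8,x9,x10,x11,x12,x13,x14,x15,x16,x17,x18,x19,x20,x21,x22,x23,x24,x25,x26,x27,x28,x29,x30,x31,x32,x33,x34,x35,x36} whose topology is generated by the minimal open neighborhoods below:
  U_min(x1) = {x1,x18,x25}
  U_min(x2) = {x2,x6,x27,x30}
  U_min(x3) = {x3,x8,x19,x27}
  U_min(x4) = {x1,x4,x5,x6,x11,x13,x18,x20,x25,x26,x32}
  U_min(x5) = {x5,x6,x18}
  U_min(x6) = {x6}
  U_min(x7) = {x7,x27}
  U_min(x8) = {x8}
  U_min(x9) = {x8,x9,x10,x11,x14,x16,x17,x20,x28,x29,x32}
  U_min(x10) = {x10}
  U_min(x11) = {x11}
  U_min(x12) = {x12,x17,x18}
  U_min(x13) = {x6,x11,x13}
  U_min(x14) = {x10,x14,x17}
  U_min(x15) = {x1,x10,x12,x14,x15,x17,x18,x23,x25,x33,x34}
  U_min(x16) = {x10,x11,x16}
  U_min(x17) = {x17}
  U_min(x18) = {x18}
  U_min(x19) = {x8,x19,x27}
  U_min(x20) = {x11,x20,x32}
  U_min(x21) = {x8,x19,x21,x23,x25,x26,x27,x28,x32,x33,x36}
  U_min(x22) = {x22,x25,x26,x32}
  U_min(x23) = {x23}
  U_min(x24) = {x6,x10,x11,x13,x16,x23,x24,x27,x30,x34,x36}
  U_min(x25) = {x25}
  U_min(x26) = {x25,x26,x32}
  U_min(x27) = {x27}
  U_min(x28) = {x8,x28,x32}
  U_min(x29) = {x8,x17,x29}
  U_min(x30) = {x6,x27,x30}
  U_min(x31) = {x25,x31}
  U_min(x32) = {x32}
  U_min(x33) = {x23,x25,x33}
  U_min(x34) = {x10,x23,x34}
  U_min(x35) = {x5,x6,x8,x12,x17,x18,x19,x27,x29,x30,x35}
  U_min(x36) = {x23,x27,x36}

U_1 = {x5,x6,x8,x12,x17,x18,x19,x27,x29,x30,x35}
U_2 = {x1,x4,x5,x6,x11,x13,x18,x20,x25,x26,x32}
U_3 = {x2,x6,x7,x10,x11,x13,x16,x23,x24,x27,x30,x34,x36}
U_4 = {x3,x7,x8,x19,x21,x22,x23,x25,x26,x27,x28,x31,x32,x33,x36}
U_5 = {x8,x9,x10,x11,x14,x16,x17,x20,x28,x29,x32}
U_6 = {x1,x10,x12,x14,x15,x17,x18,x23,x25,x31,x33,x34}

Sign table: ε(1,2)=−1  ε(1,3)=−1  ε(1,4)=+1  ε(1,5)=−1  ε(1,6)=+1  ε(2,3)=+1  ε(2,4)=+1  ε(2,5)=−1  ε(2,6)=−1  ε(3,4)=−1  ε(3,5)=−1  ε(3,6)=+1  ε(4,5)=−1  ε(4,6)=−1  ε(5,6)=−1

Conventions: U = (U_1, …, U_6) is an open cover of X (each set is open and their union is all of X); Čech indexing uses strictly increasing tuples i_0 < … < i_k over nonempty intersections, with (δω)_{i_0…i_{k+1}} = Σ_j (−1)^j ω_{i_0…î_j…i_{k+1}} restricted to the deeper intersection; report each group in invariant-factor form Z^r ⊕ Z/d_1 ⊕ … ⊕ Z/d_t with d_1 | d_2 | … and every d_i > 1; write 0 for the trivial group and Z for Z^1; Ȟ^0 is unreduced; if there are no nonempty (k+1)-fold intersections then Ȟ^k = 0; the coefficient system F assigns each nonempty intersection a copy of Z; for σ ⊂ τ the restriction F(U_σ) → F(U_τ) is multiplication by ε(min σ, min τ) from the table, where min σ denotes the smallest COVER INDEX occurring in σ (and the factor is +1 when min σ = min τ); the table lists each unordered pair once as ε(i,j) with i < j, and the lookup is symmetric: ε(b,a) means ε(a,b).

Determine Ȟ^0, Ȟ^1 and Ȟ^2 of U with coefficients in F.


Ȟ^0 = 0, Ȟ^1 = Z/2 and Ȟ^2 = Z

nerve simplices:
  U12={x5,x6,x18} U13={x6,x27,x30} U14={x8,x19,x27} U15={x8,x17,x29} U16={x12,x17,x18} U23={x6,x11,x13} U24={x25,x26,x32} U25={x11,x20,x32} U26={x1,x18,x25} U34={x7,x23,x27,x36} U35={x10,x11,x16} U36={x10,x23,x34} U45={x8,x28,x32} U46={x23,x25,x31,x33} U56={x10,x14,x17}
  U123={x6} U126={x18} U134={x27} U145={x8} U156={x17} U235={x11} U245={x32} U246={x25} U346={x23} U356={x10}
C dims 6,15,10; δ0: rk 6, SNF 1^5·2; δ1: rk 9, SNF 1^9
degree 0: 6−6−0 = 0 → Ȟ^0 ≅ 0
degree 1: 15−9−6 = 0 plus torsion [2] → Ȟ^1 ≅ Z/2
degree 2: 10−0−9 = 1 → Ȟ^2 ≅ Z


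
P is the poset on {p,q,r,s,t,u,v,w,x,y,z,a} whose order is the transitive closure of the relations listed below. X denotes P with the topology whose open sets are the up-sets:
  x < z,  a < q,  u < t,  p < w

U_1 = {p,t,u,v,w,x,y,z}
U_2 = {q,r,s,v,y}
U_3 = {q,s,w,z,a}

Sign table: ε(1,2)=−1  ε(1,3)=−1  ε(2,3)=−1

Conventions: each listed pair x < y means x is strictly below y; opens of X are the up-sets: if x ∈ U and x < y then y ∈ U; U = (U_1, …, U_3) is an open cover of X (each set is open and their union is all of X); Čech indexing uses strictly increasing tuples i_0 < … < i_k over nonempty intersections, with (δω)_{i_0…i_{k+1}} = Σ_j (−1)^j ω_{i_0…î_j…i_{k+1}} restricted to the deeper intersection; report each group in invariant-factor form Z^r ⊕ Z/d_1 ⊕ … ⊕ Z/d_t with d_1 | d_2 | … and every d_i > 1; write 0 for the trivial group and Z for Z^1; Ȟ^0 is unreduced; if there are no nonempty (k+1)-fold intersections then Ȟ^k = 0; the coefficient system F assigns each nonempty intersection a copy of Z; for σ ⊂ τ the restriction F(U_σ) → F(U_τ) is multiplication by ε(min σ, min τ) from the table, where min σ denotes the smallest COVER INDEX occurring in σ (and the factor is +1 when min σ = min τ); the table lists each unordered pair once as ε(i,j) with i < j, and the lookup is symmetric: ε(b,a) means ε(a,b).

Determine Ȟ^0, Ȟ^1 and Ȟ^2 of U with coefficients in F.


nonempty intersections:
  U12={v,y} U13={w,z} U23={q,s}
C dims 3,3; δ0: rk 3, SNF 1^2·2
Ȟ^0: (3−3)−0=0 ⇒ 0
Ȟ^1: (3−0)−3=0 plus torsion [2] ⇒ Z/2
Ȟ^2: (0−0)−0=0 ⇒ 0

Ȟ^0 = 0; Ȟ^1 = Z/2; Ȟ^2 = 0


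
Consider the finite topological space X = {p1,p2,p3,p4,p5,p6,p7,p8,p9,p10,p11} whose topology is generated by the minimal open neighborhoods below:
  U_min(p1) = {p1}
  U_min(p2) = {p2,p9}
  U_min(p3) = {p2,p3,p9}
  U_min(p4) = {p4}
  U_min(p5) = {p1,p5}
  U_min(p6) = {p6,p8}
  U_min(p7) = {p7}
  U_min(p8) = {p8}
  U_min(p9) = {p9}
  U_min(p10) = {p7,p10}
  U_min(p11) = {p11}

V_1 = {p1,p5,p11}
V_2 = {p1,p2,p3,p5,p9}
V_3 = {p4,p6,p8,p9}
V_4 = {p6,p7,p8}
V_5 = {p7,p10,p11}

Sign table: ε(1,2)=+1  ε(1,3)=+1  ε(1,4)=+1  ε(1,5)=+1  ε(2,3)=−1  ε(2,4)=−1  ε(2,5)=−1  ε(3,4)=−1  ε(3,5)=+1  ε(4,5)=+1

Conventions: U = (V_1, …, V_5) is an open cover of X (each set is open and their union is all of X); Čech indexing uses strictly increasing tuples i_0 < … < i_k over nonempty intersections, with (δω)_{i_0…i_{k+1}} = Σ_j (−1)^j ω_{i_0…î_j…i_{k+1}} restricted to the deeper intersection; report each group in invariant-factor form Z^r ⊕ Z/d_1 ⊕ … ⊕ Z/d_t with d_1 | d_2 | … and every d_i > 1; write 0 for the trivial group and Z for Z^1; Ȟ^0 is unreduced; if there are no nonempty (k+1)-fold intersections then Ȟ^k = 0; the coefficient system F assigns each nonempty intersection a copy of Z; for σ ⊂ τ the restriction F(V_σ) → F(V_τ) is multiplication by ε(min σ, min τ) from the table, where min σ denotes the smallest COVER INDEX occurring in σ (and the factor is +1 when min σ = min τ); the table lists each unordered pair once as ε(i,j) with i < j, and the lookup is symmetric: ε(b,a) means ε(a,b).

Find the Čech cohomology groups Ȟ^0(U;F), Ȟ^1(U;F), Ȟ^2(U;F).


nerve of the cover:
  V12={p1,p5} V15={p11} V23={p9} V34={p6,p8} V45={p7}
C dims 5,5; δ0: rk 4, SNF 1^4
Ȟ^0 = (5 − 4) − 0 = 1, so Ȟ^0 ≅ Z
Ȟ^1 = (5 − 0) − 4 = 1, so Ȟ^1 ≅ Z
Ȟ^2 = (0 − 0) − 0 = 0, so Ȟ^2 ≅ 0

Ȟ^0(U;F) ≅ Z, Ȟ^1(U;F) ≅ Z and Ȟ^2(U;F) ≅ 0


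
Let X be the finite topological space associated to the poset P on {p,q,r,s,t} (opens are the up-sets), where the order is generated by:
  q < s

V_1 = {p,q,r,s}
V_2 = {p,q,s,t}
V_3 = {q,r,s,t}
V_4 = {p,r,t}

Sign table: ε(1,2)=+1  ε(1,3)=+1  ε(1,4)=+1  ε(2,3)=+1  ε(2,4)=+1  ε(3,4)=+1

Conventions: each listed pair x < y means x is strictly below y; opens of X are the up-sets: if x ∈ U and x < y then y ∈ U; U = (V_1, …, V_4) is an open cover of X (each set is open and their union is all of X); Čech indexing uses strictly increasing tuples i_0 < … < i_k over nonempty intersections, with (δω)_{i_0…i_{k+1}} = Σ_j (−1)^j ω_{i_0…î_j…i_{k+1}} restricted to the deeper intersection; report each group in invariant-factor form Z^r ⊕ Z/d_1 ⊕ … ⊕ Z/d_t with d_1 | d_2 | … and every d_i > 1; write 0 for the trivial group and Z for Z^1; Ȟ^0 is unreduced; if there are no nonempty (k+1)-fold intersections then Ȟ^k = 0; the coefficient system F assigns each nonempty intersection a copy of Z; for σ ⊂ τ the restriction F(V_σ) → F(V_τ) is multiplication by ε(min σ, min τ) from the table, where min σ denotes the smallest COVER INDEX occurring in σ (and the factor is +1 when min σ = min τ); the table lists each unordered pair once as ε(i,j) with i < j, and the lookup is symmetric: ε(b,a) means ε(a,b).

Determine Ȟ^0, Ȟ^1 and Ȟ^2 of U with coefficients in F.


Ȟ^0 = Z, Ȟ^1 = 0, Ȟ^2 = Z

nonempty intersections:
  V12={p,q,s} V13={q,r,s} V14={p,r} V23={q,s,t} V24={p,t} V34={r,t}
  V123={q,s} V124={p} V134={r} V234={t}
C dims 4,6,4; δ0: rk 3, SNF 1^3; δ1: rk 3, SNF 1^3
Ȟ^0: (4−3)−0=1 ⇒ Z
Ȟ^1: (6−3)−3=0 ⇒ 0
Ȟ^2: (4−0)−3=1 ⇒ Z


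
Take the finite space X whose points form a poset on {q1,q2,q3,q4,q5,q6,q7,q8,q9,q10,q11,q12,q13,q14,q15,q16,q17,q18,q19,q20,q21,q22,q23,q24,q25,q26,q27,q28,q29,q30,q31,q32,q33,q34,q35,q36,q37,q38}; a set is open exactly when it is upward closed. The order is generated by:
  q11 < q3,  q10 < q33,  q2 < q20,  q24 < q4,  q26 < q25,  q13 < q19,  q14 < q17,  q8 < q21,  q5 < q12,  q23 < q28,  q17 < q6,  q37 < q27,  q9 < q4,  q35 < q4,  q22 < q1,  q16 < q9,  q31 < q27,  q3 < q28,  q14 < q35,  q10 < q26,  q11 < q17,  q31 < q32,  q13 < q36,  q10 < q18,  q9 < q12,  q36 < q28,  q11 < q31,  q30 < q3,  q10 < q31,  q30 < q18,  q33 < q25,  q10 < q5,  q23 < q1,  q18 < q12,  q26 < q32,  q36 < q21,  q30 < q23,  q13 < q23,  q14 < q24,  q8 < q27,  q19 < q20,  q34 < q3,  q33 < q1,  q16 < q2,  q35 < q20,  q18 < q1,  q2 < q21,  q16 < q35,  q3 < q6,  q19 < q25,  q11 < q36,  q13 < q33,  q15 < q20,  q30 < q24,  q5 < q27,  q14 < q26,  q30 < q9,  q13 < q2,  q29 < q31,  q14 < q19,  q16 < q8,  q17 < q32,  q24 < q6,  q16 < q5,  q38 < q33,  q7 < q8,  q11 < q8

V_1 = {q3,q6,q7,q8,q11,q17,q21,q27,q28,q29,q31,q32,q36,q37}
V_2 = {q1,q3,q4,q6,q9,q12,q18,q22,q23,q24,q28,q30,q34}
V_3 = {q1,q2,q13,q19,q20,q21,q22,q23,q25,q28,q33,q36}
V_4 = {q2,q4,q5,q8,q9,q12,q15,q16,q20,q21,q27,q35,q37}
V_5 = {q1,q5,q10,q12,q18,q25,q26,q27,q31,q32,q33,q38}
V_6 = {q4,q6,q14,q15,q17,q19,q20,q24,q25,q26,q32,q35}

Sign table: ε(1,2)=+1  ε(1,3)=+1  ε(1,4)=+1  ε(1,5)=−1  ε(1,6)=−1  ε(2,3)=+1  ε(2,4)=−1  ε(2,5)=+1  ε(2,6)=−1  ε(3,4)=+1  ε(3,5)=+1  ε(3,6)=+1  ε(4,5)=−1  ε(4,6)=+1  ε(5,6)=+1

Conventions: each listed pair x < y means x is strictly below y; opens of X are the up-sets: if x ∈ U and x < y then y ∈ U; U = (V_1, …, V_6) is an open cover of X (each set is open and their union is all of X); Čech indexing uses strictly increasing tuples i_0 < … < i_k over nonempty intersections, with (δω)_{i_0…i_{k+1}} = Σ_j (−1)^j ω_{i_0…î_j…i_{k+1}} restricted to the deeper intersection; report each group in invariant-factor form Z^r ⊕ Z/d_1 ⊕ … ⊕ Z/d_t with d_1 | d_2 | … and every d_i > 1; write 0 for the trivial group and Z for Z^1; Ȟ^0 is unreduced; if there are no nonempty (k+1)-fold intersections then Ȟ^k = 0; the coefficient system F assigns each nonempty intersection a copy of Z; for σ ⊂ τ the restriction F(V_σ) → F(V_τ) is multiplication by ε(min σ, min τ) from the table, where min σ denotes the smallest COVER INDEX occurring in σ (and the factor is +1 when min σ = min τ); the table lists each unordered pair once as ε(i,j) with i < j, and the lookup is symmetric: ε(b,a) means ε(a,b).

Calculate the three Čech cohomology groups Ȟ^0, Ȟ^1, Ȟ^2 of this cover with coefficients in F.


Ȟ^0 = 0,  Ȟ^1 = Z/2,  Ȟ^2 = Z

nerve of the cover:
  V12={q3,q6,q28} V13={q21,q28,q36} V14={q8,q21,q27,q37} V15={q27,q31,q32} V16={q6,q17,q32} V23={q1,q22,q23,q28} V24={q4,q9,q12} V25={q1,q12,q18} V26={q4,q6,q24} V34={q2,q20,q21} V35={q1,q25,q33} V36={q19,q20,q25} V45={q5,q12,q27} V46={q4,q15,q20,q35} V56={q25,q26,q32}
  V123={q28} V126={q6} V134={q21} V145={q27} V156={q32} V235={q1} V245={q12} V246={q4} V346={q20} V356={q25}
C dims 6,15,10; δ0: rk 6, SNF 1^5·2; δ1: rk 9, SNF 1^9
Ȟ^0 = (6 − 6) − 0 = 0, so Ȟ^0 ≅ 0
Ȟ^1 = (15 − 9) − 6 = 0 plus torsion [2], so Ȟ^1 ≅ Z/2
Ȟ^2 = (10 − 0) − 9 = 1, so Ȟ^2 ≅ Z


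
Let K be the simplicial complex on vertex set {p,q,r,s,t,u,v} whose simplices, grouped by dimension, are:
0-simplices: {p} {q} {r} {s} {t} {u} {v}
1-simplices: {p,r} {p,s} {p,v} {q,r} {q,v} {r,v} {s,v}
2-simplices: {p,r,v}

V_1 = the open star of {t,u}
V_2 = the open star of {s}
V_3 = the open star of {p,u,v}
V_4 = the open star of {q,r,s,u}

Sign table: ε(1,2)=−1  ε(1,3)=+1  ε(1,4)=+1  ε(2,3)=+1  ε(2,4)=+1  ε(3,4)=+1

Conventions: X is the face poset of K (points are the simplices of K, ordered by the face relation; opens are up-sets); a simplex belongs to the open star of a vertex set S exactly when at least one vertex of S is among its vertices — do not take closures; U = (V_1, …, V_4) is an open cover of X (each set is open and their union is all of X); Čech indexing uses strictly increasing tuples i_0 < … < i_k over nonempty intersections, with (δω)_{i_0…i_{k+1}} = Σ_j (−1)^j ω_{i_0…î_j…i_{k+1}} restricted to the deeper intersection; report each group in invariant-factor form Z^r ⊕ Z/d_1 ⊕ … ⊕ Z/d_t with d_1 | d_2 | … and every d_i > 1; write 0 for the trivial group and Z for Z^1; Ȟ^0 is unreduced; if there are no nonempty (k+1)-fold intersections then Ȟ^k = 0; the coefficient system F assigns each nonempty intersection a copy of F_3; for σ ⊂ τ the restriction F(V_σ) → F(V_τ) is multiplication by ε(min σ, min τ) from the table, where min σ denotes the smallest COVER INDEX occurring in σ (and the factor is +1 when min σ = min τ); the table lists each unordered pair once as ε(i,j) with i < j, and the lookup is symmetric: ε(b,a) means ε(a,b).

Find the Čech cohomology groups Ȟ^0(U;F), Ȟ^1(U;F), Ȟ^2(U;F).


Ȟ^0(U;F) ≅ Z/3; Ȟ^1(U;F) ≅ 0; Ȟ^2(U;F) ≅ 0

nonempty overlaps:
  V1={{t},{u}} V2={{s},{p,s},{s,v}} V3={{p},{u},{v},{p,r},{p,s},{p,v},{q,v},{r,v},{s,v},{p,r,v}} V4={{q},{r},{s},{u},{p,r},{p,s},{q,r},{q,v},{r,v},{s,v},{p,r,v}}
  V13={{u}} V14={{u}} V23={{p,s},{s,v}} V24={{s},{p,s},{s,v}} V34={{u},{p,r},{p,s},{q,v},{r,v},{s,v},{p,r,v}}
  V134={{u}} V234={{p,s},{s,v}}
C dims 4,5,2; δ0: rk_F3 3; δ1: rk_F3 2
degree 0: 4−3−0 = 1 → Ȟ^0 ≅ Z/3
degree 1: 5−2−3 = 0 → Ȟ^1 ≅ 0
degree 2: 2−0−2 = 0 → Ȟ^2 ≅ 0


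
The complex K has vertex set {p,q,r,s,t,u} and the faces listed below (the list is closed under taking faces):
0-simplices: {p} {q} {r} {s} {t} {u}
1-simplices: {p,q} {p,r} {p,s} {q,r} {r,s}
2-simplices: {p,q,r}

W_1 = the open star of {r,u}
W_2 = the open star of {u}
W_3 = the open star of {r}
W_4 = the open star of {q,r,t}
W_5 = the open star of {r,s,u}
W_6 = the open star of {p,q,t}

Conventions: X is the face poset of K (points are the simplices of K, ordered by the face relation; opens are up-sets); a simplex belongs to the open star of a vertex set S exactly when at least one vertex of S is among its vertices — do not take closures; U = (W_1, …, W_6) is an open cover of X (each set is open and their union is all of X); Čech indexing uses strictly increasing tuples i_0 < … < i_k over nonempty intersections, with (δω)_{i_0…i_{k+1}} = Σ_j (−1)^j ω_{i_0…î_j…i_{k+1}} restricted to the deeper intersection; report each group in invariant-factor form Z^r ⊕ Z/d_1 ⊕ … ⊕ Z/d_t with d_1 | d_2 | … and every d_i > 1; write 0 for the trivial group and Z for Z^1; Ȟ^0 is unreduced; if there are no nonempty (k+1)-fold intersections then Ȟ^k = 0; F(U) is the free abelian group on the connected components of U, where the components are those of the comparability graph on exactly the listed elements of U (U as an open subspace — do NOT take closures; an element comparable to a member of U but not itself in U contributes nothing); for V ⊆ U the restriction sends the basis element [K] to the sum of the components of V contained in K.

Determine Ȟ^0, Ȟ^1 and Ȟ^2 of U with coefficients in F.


Ȟ^0 = Z^3,  Ȟ^1 = Z,  Ȟ^2 = 0

intersection data:
  W1={{r},{u},{p,r},{q,r},{r,s},{p,q,r}} W2={{u}} W3={{r},{p,r},{q,r},{r,s},{p,q,r}} W4={{q},{r},{t},{p,q},{p,r},{q,r},{r,s},{p,q,r}} W5={{r},{s},{u},{p,r},{p,s},{q,r},{r,s},{p,q,r}} W6={{p},{q},{t},{p,q},{p,r},{p,s},{q,r},{p,q,r}}
  W12={{u}} W13={{r},{p,r},{q,r},{r,s},{p,q,r}} W14={{r},{p,r},{q,r},{r,s},{p,q,r}} W15={{r},{u},{p,r},{q,r},{r,s},{p,q,r}} W16={{p,r},{q,r},{p,q,r}} W25={{u}} W34={{r},{p,r},{q,r},{r,s},{p,q,r}} W35={{r},{p,r},{q,r},{r,s},{p,q,r}} W36={{p,r},{q,r},{p,q,r}} W45={{r},{p,r},{q,r},{r,s},{p,q,r}} W46={{q},{t},{p,q},{p,r},{q,r},{p,q,r}} W56={{p,r},{p,s},{q,r},{p,q,r}}
  W125={{u}} W134={{r},{p,r},{q,r},{r,s},{p,q,r}} W135={{r},{p,r},{q,r},{r,s},{p,q,r}} W136={{p,r},{q,r},{p,q,r}} W145={{r},{p,r},{q,r},{r,s},{p,q,r}} W146={{p,r},{q,r},{p,q,r}} W156={{p,r},{q,r},{p,q,r}} W345={{r},{p,r},{q,r},{r,s},{p,q,r}} W346={{p,r},{q,r},{p,q,r}} W356={{p,r},{q,r},{p,q,r}} W456={{p,r},{q,r},{p,q,r}}
  W1345={{r},{p,r},{q,r},{r,s},{p,q,r}} W1346={{p,r},{q,r},{p,q,r}} W1356={{p,r},{q,r},{p,q,r}} W1456={{p,r},{q,r},{p,q,r}} W3456={{p,r},{q,r},{p,q,r}}
  W13456={{p,r},{q,r},{p,q,r}}
components per intersection:
  W1: {{r},{p,r},{q,r},{r,s},{p,q,r}} {{u}}
  W2: {{u}}
  W3: {{r},{p,r},{q,r},{r,s},{p,q,r}}
  W4: {{q},{r},{p,q},{p,r},{q,r},{r,s},{p,q,r}} {{t}}
  W5: {{r},{s},{p,r},{p,s},{q,r},{r,s},{p,q,r}} {{u}}
  W6: {{p},{q},{p,q},{p,r},{p,s},{q,r},{p,q,r}} {{t}}
  W12: {{u}}
  W13: {{r},{p,r},{q,r},{r,s},{p,q,r}}
  W14: {{r},{p,r},{q,r},{r,s},{p,q,r}}
  W15: {{r},{p,r},{q,r},{r,s},{p,q,r}} {{u}}
  W16: {{p,r},{q,r},{p,q,r}}
  W25: {{u}}
  W34: {{r},{p,r},{q,r},{r,s},{p,q,r}}
  W35: {{r},{p,r},{q,r},{r,s},{p,q,r}}
  W36: {{p,r},{q,r},{p,q,r}}
  W45: {{r},{p,r},{q,r},{r,s},{p,q,r}}
  W46: {{q},{p,q},{p,r},{q,r},{p,q,r}} {{t}}
  W56: {{p,r},{q,r},{p,q,r}} {{p,s}}
  W125: {{u}}
  W134: {{r},{p,r},{q,r},{r,s},{p,q,r}}
  W135: {{r},{p,r},{q,r},{r,s},{p,q,r}}
  W136: {{p,r},{q,r},{p,q,r}}
  W145: {{r},{p,r},{q,r},{r,s},{p,q,r}}
  W146: {{p,r},{q,r},{p,q,r}}
  W156: {{p,r},{q,r},{p,q,r}}
  W345: {{r},{p,r},{q,r},{r,s},{p,q,r}}
  W346: {{p,r},{q,r},{p,q,r}}
  W356: {{p,r},{q,r},{p,q,r}}
  W456: {{p,r},{q,r},{p,q,r}}
  W1345: {{r},{p,r},{q,r},{r,s},{p,q,r}}
  W1346: {{p,r},{q,r},{p,q,r}}
  W1356: {{p,r},{q,r},{p,q,r}}
  W1456: {{p,r},{q,r},{p,q,r}}
  W3456: {{p,r},{q,r},{p,q,r}}
  W13456: {{p,r},{q,r},{p,q,r}}
C dims 10,15,11,5; δ0: rk 7, SNF 1^7; δ1: rk 7, SNF 1^7; δ2: rk 4, SNF 1^4
Ȟ^0 = (10 − 7) − 0 = 3, so Ȟ^0 ≅ Z^3
Ȟ^1 = (15 − 7) − 7 = 1, so Ȟ^1 ≅ Z
Ȟ^2 = (11 − 4) − 7 = 0, so Ȟ^2 ≅ 0


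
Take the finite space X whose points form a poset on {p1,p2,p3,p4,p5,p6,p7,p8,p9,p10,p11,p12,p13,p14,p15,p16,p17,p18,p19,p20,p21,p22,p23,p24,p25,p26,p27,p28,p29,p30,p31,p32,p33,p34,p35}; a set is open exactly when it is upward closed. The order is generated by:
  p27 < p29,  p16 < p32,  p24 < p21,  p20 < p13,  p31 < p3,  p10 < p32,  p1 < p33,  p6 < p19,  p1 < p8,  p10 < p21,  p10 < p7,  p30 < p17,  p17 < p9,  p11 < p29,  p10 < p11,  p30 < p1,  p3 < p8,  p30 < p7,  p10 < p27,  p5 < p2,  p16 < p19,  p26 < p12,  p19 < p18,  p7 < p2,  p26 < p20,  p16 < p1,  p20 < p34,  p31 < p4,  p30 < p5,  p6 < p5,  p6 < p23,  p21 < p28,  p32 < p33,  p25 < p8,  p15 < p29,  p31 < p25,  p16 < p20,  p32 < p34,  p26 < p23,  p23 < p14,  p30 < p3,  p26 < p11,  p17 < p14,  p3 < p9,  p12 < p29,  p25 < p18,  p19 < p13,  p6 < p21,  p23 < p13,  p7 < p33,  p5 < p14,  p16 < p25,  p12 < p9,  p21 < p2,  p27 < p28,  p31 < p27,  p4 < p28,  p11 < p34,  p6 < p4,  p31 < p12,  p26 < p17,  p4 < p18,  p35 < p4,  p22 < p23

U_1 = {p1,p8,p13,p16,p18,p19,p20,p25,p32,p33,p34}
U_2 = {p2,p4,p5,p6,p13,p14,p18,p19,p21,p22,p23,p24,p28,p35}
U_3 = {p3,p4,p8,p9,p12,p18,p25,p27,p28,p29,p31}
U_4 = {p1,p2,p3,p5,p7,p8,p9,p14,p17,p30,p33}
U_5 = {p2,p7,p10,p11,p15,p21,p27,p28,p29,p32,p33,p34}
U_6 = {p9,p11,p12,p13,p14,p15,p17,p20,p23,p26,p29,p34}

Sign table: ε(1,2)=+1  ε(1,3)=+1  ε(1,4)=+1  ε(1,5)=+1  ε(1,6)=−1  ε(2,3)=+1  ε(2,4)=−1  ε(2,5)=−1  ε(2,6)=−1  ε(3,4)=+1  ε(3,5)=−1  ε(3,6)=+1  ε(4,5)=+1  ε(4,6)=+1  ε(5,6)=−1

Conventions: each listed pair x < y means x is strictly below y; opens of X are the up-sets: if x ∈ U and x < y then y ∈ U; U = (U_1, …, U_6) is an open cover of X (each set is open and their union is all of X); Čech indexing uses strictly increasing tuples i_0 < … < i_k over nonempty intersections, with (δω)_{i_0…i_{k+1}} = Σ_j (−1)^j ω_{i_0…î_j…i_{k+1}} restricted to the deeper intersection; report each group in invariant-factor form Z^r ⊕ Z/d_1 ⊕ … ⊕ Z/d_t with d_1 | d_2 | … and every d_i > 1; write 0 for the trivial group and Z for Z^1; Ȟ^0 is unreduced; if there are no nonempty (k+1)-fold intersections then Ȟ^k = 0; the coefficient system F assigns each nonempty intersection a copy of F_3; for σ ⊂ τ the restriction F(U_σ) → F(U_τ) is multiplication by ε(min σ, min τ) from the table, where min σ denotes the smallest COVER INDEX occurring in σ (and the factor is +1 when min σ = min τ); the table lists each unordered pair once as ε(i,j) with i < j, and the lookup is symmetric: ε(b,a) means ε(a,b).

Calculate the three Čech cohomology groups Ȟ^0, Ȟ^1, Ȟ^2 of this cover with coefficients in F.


Ȟ^0 ≅ 0,  Ȟ^1 ≅ 0,  Ȟ^2 ≅ Z/3

nerve of the cover:
  U12={p13,p18,p19} U13={p8,p18,p25} U14={p1,p8,p33} U15={p32,p33,p34} U16={p13,p20,p34} U23={p4,p18,p28} U24={p2,p5,p14} U25={p2,p21,p28} U26={p13,p14,p23} U34={p3,p8,p9} U35={p27,p28,p29} U36={p9,p12,p29} U45={p2,p7,p33} U46={p9,p14,p17} U56={p11,p15,p29,p34}
  U123={p18} U126={p13} U134={p8} U145={p33} U156={p34} U235={p28} U245={p2} U246={p14} U346={p9} U356={p29}
C dims 6,15,10; δ0: rk_F3 6; δ1: rk_F3 9
Ȟ^0 = (6 − 6) − 0 = 0, so Ȟ^0 ≅ 0
Ȟ^1 = (15 − 9) − 6 = 0, so Ȟ^1 ≅ 0
Ȟ^2 = (10 − 0) − 9 = 1, so Ȟ^2 ≅ Z/3


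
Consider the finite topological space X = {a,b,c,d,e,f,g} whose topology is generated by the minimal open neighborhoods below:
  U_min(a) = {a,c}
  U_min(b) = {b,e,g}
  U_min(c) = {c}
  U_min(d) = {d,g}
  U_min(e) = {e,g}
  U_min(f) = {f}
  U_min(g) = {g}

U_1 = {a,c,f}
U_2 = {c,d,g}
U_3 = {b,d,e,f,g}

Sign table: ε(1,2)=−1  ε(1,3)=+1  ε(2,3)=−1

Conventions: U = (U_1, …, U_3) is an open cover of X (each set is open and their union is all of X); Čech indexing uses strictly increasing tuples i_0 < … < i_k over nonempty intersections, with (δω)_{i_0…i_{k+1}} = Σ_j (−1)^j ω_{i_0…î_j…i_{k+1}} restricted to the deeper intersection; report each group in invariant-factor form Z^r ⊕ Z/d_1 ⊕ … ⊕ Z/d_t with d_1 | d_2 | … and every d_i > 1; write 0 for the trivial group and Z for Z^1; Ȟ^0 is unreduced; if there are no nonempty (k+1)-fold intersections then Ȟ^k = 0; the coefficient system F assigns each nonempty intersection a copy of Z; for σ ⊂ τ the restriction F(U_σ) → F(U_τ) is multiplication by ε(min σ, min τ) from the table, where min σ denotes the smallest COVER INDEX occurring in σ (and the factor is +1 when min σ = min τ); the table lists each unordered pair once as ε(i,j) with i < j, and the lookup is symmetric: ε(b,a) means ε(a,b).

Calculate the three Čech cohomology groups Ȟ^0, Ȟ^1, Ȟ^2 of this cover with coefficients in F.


nerve of the cover:
  U12={c} U13={f} U23={d,g}
C dims 3,3; δ0: rk 2, SNF 1^2
Ȟ^0 = (3 − 2) − 0 = 1, so Ȟ^0 ≅ Z
Ȟ^1 = (3 − 0) − 2 = 1, so Ȟ^1 ≅ Z
Ȟ^2 = (0 − 0) − 0 = 0, so Ȟ^2 ≅ 0

Ȟ^0 ≅ Z; Ȟ^1 ≅ Z; Ȟ^2 ≅ 0
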